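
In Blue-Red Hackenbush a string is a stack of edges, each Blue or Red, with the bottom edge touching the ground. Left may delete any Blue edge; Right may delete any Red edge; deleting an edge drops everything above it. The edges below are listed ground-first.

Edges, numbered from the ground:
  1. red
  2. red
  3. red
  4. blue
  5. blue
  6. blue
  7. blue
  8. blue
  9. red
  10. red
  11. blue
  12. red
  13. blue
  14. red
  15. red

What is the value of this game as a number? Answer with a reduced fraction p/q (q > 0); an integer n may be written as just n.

Prefix values for red red red blue blue blue blue blue red red blue red blue red red via {L|R} + simplicity:
g_1 [r]  L=[—]  R=[0]  → -1
g_2 [rr]  L=[—]  R=[-1 0]  → -2
g_3 [rrr]  L=[—]  R=[-2 -1 0]  → -3
g_4 [rrrb]  L=[-3]  R=[-2 -1 0]  → -5/2
g_5 [rrrbb]  L=[-3 -5/2]  R=[-2 -1 0]  → -9/4
g_6 [rrrbbb]  L=[-3 -5/2 -9/4]  R=[-2 -1 0]  → -17/8
g_7 [rrrbbbb]  L=[-3 -5/2 -9/4 -17/8]  R=[-2 -1 0]  → -33/16
g_8 [rrrbbbbb]  L=[-3 -5/2 -9/4 -17/8 -33/16]  R=[-2 -1 0]  → -65/32
g_9 [rrrbbbbbr]  L=[-3 -5/2 -9/4 -17/8 -33/16]  R=[-65/32 -2 -1 0]  → -131/64
g_10 [rrrbbbbbrr]  L=[-3 -5/2 -9/4 -17/8 -33/16]  R=[-131/64 -65/32 -2 -1 0]  → -263/128
g_11 [rrrbbbbbrrb]  L=[-3 -5/2 -9/4 -17/8 -33/16 -263/128]  R=[-131/64 -65/32 -2 -1 0]  → -525/256
g_12 [rrrbbbbbrrbr]  L=[-3 -5/2 -9/4 -17/8 -33/16 -263/128]  R=[-525/256 -131/64 -65/32 -2 -1 0]  → -1051/512
g_13 [rrrbbbbbrrbrb]  L=[-3 -5/2 -9/4 -17/8 -33/16 -263/128 -1051/512]  R=[-525/256 -131/64 -65/32 -2 -1 0]  → -2101/1024
g_14 [rrrbbbbbrrbrbr]  L=[-3 -5/2 -9/4 -17/8 -33/16 -263/128 -1051/512]  R=[-2101/1024 -525/256 -131/64 -65/32 -2 -1 0]  → -4203/2048
g_15 [rrrbbbbbrrbrbrr]  L=[-3 -5/2 -9/4 -17/8 -33/16 -263/128 -1051/512]  R=[-4203/2048 -2101/1024 -525/256 -131/64 -65/32 -2 -1 0]  → -8407/4096

-8407/4096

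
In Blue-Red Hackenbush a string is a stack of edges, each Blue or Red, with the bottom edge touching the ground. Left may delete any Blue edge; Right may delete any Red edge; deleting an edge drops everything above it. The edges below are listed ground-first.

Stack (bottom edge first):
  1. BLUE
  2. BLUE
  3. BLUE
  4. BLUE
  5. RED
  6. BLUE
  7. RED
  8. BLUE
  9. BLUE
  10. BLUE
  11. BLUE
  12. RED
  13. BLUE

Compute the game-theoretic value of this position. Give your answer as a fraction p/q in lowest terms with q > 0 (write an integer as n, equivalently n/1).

Recurse on prefixes of the 13-edge string BLUE BLUE BLUE BLUE RED BLUE RED BLUE BLUE BLUE BLUE RED BLUE:
G_1 [B]  L=[0]  R=[none]  = 1
G_2 [BB]  L=[0, 1]  R=[none]  = 2
G_3 [BBB]  L=[0, 1, 2]  R=[none]  = 3
G_4 [BBBB]  L=[0, 1, 2, 3]  R=[none]  = 4
G_5 [BBBBR]  L=[0, 1, 2, 3]  R=[4]  = 7/2
G_6 [BBBBRB]  L=[0, 1, 2, 3, 7/2]  R=[4]  = 15/4
G_7 [BBBBRBR]  L=[0, 1, 2, 3, 7/2]  R=[15/4, 4]  = 29/8
G_8 [BBBBRBRB]  L=[0, 1, 2, 3, 7/2, 29/8]  R=[15/4, 4]  = 59/16
G_9 [BBBBRBRBB]  L=[0, 1, 2, 3, 7/2, 29/8, 59/16]  R=[15/4, 4]  = 119/32
G_10 [BBBBRBRBBB]  L=[0, 1, 2, 3, 7/2, 29/8, 59/16, 119/32]  R=[15/4, 4]  = 239/64
G_11 [BBBBRBRBBBB]  L=[0, 1, 2, 3, 7/2, 29/8, 59/16, 119/32, 239/64]  R=[15/4, 4]  = 479/128
G_12 [BBBBRBRBBBBR]  L=[0, 1, 2, 3, 7/2, 29/8, 59/16, 119/32, 239/64]  R=[479/128, 15/4, 4]  = 957/256
G_13 [BBBBRBRBBBBRB]  L=[0, 1, 2, 3, 7/2, 29/8, 59/16, 119/32, 239/64, 957/256]  R=[479/128, 15/4, 4]  = 1915/512

1915/512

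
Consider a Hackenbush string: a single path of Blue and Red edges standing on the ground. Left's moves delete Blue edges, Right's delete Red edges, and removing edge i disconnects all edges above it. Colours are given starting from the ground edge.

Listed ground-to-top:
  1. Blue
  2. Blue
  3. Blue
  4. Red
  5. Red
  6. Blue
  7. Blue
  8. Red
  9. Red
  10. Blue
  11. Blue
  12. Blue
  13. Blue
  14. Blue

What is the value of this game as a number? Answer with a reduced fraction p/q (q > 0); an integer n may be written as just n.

4927/2048

step 1: add Blue to get B; options L={ 0 } R={ (no moves) } -> 1
step 2: add Blue to get BB; options L={ 0, 1 } R={ (no moves) } -> 2
step 3: add Blue to get BBB; options L={ 0, 1, 2 } R={ (no moves) } -> 3
step 4: add Red to get BBBR; options L={ 0, 1, 2 } R={ 3 } -> 5/2
step 5: add Red to get BBBRR; options L={ 0, 1, 2 } R={ 5/2, 3 } -> 9/4
step 6: add Blue to get BBBRRB; options L={ 0, 1, 2, 9/4 } R={ 5/2, 3 } -> 19/8
step 7: add Blue to get BBBRRBB; options L={ 0, 1, 2, 9/4, 19/8 } R={ 5/2, 3 } -> 39/16
step 8: add Red to get BBBRRBBR; options L={ 0, 1, 2, 9/4, 19/8 } R={ 39/16, 5/2, 3 } -> 77/32
step 9: add Red to get BBBRRBBRR; options L={ 0, 1, 2, 9/4, 19/8 } R={ 77/32, 39/16, 5/2, 3 } -> 153/64
step 10: add Blue to get BBBRRBBRRB; options L={ 0, 1, 2, 9/4, 19/8, 153/64 } R={ 77/32, 39/16, 5/2, 3 } -> 307/128
step 11: add Blue to get BBBRRBBRRBB; options L={ 0, 1, 2, 9/4, 19/8, 153/64, 307/128 } R={ 77/32, 39/16, 5/2, 3 } -> 615/256
step 12: add Blue to get BBBRRBBRRBBB; options L={ 0, 1, 2, 9/4, 19/8, 153/64, 307/128, 615/256 } R={ 77/32, 39/16, 5/2, 3 } -> 1231/512
step 13: add Blue to get BBBRRBBRRBBBB; options L={ 0, 1, 2, 9/4, 19/8, 153/64, 307/128, 615/256, 1231/512 } R={ 77/32, 39/16, 5/2, 3 } -> 2463/1024
step 14: add Blue to get BBBRRBBRRBBBBB; options L={ 0, 1, 2, 9/4, 19/8, 153/64, 307/128, 615/256, 1231/512, 2463/1024 } R={ 77/32, 39/16, 5/2, 3 } -> 4927/2048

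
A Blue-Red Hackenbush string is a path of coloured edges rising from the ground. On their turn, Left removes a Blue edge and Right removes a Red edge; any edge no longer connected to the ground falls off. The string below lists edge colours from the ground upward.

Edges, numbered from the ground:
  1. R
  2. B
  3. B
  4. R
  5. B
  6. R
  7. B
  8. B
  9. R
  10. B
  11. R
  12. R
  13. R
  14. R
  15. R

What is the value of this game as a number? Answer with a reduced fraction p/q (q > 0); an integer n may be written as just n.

-5311/16384

1 of 15 · R · max L −∞ · min R 0 => -1
2 of 15 · RB · max L -1 · min R 0 => -1/2
3 of 15 · RBB · max L -1/2 · min R 0 => -1/4
4 of 15 · RBBR · max L -1/2 · min R -1/4 => -3/8
5 of 15 · RBBRB · max L -3/8 · min R -1/4 => -5/16
6 of 15 · RBBRBR · max L -3/8 · min R -5/16 => -11/32
7 of 15 · RBBRBRB · max L -11/32 · min R -5/16 => -21/64
8 of 15 · RBBRBRBB · max L -21/64 · min R -5/16 => -41/128
9 of 15 · RBBRBRBBR · max L -21/64 · min R -41/128 => -83/256
10 of 15 · RBBRBRBBRB · max L -83/256 · min R -41/128 => -165/512
11 of 15 · RBBRBRBBRBR · max L -83/256 · min R -165/512 => -331/1024
12 of 15 · RBBRBRBBRBRR · max L -83/256 · min R -331/1024 => -663/2048
13 of 15 · RBBRBRBBRBRRR · max L -83/256 · min R -663/2048 => -1327/4096
14 of 15 · RBBRBRBBRBRRRR · max L -83/256 · min R -1327/4096 => -2655/8192
15 of 15 · RBBRBRBBRBRRRRR · max L -83/256 · min R -2655/8192 => -5311/16384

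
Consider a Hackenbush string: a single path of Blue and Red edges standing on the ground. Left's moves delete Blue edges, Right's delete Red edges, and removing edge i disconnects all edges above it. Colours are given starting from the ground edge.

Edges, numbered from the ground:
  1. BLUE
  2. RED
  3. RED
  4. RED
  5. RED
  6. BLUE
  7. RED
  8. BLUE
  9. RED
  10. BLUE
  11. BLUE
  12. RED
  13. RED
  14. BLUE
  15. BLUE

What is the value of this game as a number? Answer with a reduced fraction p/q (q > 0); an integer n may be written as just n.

edge 1 of 15 (BLUE): { 0 | ∅ } → 1
edge 2 of 15 (RED): { 0 | 1 } → 1/2
edge 3 of 15 (RED): { 0 | 1/2 1 } → 1/4
edge 4 of 15 (RED): { 0 | 1/4 1/2 1 } → 1/8
edge 5 of 15 (RED): { 0 | 1/8 1/4 1/2 1 } → 1/16
edge 6 of 15 (BLUE): { 0 1/16 | 1/8 1/4 1/2 1 } → 3/32
edge 7 of 15 (RED): { 0 1/16 | 3/32 1/8 1/4 1/2 1 } → 5/64
edge 8 of 15 (BLUE): { 0 1/16 5/64 | 3/32 1/8 1/4 1/2 1 } → 11/128
edge 9 of 15 (RED): { 0 1/16 5/64 | 11/128 3/32 1/8 1/4 1/2 1 } → 21/256
edge 10 of 15 (BLUE): { 0 1/16 5/64 21/256 | 11/128 3/32 1/8 1/4 1/2 1 } → 43/512
edge 11 of 15 (BLUE): { 0 1/16 5/64 21/256 43/512 | 11/128 3/32 1/8 1/4 1/2 1 } → 87/1024
edge 12 of 15 (RED): { 0 1/16 5/64 21/256 43/512 | 87/1024 11/128 3/32 1/8 1/4 1/2 1 } → 173/2048
edge 13 of 15 (RED): { 0 1/16 5/64 21/256 43/512 | 173/2048 87/1024 11/128 3/32 1/8 1/4 1/2 1 } → 345/4096
edge 14 of 15 (BLUE): { 0 1/16 5/64 21/256 43/512 345/4096 | 173/2048 87/1024 11/128 3/32 1/8 1/4 1/2 1 } → 691/8192
edge 15 of 15 (BLUE): { 0 1/16 5/64 21/256 43/512 345/4096 691/8192 | 173/2048 87/1024 11/128 3/32 1/8 1/4 1/2 1 } → 1383/16384

1383/16384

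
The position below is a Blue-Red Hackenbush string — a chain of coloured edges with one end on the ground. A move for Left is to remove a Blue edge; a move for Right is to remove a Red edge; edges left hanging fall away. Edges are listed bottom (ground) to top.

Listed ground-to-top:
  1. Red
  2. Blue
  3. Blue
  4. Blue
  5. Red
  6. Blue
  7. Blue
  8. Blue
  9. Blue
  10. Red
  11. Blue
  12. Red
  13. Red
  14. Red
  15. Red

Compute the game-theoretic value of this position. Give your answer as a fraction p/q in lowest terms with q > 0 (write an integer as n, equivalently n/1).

Recurse on prefixes of the 15-edge string Red Blue Blue Blue Red Blue Blue Blue Blue Red Blue Red Red Red Red:
G(R) = { ∅ | 0 } ⇒ -1
G(RB) = { -1 | 0 } ⇒ -1/2
G(RBB) = { -1 -1/2 | 0 } ⇒ -1/4
G(RBBB) = { -1 -1/2 -1/4 | 0 } ⇒ -1/8
G(RBBBR) = { -1 -1/2 -1/4 | -1/8 0 } ⇒ -3/16
G(RBBBRB) = { -1 -1/2 -1/4 -3/16 | -1/8 0 } ⇒ -5/32
G(RBBBRBB) = { -1 -1/2 -1/4 -3/16 -5/32 | -1/8 0 } ⇒ -9/64
G(RBBBRBBB) = { -1 -1/2 -1/4 -3/16 -5/32 -9/64 | -1/8 0 } ⇒ -17/128
G(RBBBRBBBB) = { -1 -1/2 -1/4 -3/16 -5/32 -9/64 -17/128 | -1/8 0 } ⇒ -33/256
G(RBBBRBBBBR) = { -1 -1/2 -1/4 -3/16 -5/32 -9/64 -17/128 | -33/256 -1/8 0 } ⇒ -67/512
G(RBBBRBBBBRB) = { -1 -1/2 -1/4 -3/16 -5/32 -9/64 -17/128 -67/512 | -33/256 -1/8 0 } ⇒ -133/1024
G(RBBBRBBBBRBR) = { -1 -1/2 -1/4 -3/16 -5/32 -9/64 -17/128 -67/512 | -133/1024 -33/256 -1/8 0 } ⇒ -267/2048
G(RBBBRBBBBRBRR) = { -1 -1/2 -1/4 -3/16 -5/32 -9/64 -17/128 -67/512 | -267/2048 -133/1024 -33/256 -1/8 0 } ⇒ -535/4096
G(RBBBRBBBBRBRRR) = { -1 -1/2 -1/4 -3/16 -5/32 -9/64 -17/128 -67/512 | -535/4096 -267/2048 -133/1024 -33/256 -1/8 0 } ⇒ -1071/8192
G(RBBBRBBBBRBRRRR) = { -1 -1/2 -1/4 -3/16 -5/32 -9/64 -17/128 -67/512 | -1071/8192 -535/4096 -267/2048 -133/1024 -33/256 -1/8 0 } ⇒ -2143/16384

-2143/16384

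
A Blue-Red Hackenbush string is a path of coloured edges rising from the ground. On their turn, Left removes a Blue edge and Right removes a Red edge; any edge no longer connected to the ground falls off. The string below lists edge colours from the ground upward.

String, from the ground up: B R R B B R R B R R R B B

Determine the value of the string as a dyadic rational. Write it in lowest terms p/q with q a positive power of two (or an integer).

step 1: add B to get B; options L={ 0 } R={ (no moves) } -> 1
step 2: add R to get BR; options L={ 0 } R={ 1 } -> 1/2
step 3: add R to get BRR; options L={ 0 } R={ 1/2; 1 } -> 1/4
step 4: add B to get BRRB; options L={ 0; 1/4 } R={ 1/2; 1 } -> 3/8
step 5: add B to get BRRBB; options L={ 0; 1/4; 3/8 } R={ 1/2; 1 } -> 7/16
step 6: add R to get BRRBBR; options L={ 0; 1/4; 3/8 } R={ 7/16; 1/2; 1 } -> 13/32
step 7: add R to get BRRBBRR; options L={ 0; 1/4; 3/8 } R={ 13/32; 7/16; 1/2; 1 } -> 25/64
step 8: add B to get BRRBBRRB; options L={ 0; 1/4; 3/8; 25/64 } R={ 13/32; 7/16; 1/2; 1 } -> 51/128
step 9: add R to get BRRBBRRBR; options L={ 0; 1/4; 3/8; 25/64 } R={ 51/128; 13/32; 7/16; 1/2; 1 } -> 101/256
step 10: add R to get BRRBBRRBRR; options L={ 0; 1/4; 3/8; 25/64 } R={ 101/256; 51/128; 13/32; 7/16; 1/2; 1 } -> 201/512
step 11: add R to get BRRBBRRBRRR; options L={ 0; 1/4; 3/8; 25/64 } R={ 201/512; 101/256; 51/128; 13/32; 7/16; 1/2; 1 } -> 401/1024
step 12: add B to get BRRBBRRBRRRB; options L={ 0; 1/4; 3/8; 25/64; 401/1024 } R={ 201/512; 101/256; 51/128; 13/32; 7/16; 1/2; 1 } -> 803/2048
step 13: add B to get BRRBBRRBRRRBB; options L={ 0; 1/4; 3/8; 25/64; 401/1024; 803/2048 } R={ 201/512; 101/256; 51/128; 13/32; 7/16; 1/2; 1 } -> 1607/4096

1607/4096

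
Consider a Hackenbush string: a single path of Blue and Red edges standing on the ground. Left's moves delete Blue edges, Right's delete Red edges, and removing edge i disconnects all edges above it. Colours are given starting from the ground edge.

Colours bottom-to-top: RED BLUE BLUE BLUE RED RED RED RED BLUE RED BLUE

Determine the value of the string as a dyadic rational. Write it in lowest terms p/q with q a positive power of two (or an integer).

step 1: add RED to get R; options L={ (no moves) } R={ 0 } ⇒ -1
step 2: add BLUE to get RB; options L={ -1 } R={ 0 } ⇒ -1/2
step 3: add BLUE to get RBB; options L={ -1 -1/2 } R={ 0 } ⇒ -1/4
step 4: add BLUE to get RBBB; options L={ -1 -1/2 -1/4 } R={ 0 } ⇒ -1/8
step 5: add RED to get RBBBR; options L={ -1 -1/2 -1/4 } R={ -1/8 0 } ⇒ -3/16
step 6: add RED to get RBBBRR; options L={ -1 -1/2 -1/4 } R={ -3/16 -1/8 0 } ⇒ -7/32
step 7: add RED to get RBBBRRR; options L={ -1 -1/2 -1/4 } R={ -7/32 -3/16 -1/8 0 } ⇒ -15/64
step 8: add RED to get RBBBRRRR; options L={ -1 -1/2 -1/4 } R={ -15/64 -7/32 -3/16 -1/8 0 } ⇒ -31/128
step 9: add BLUE to get RBBBRRRRB; options L={ -1 -1/2 -1/4 -31/128 } R={ -15/64 -7/32 -3/16 -1/8 0 } ⇒ -61/256
step 10: add RED to get RBBBRRRRBR; options L={ -1 -1/2 -1/4 -31/128 } R={ -61/256 -15/64 -7/32 -3/16 -1/8 0 } ⇒ -123/512
step 11: add BLUE to get RBBBRRRRBRB; options L={ -1 -1/2 -1/4 -31/128 -123/512 } R={ -61/256 -15/64 -7/32 -3/16 -1/8 0 } ⇒ -245/1024

-245/1024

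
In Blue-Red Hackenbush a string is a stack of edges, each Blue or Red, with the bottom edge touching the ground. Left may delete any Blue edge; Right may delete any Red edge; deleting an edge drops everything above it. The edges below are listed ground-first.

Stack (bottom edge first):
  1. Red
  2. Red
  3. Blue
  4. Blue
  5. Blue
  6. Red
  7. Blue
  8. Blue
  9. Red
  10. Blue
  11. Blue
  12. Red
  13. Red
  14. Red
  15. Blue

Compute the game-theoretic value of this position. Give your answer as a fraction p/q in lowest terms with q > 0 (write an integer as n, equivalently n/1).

Recurse on prefixes of the 15-edge string Red Red Blue Blue Blue Red Blue Blue Red Blue Blue Red Red Red Blue:
G(R) = { none | 0 } gives -1
G(RR) = { none | -1; 0 } gives -2
G(RRB) = { -2 | -1; 0 } gives -3/2
G(RRBB) = { -2; -3/2 | -1; 0 } gives -5/4
G(RRBBB) = { -2; -3/2; -5/4 | -1; 0 } gives -9/8
G(RRBBBR) = { -2; -3/2; -5/4 | -9/8; -1; 0 } gives -19/16
G(RRBBBRB) = { -2; -3/2; -5/4; -19/16 | -9/8; -1; 0 } gives -37/32
G(RRBBBRBB) = { -2; -3/2; -5/4; -19/16; -37/32 | -9/8; -1; 0 } gives -73/64
G(RRBBBRBBR) = { -2; -3/2; -5/4; -19/16; -37/32 | -73/64; -9/8; -1; 0 } gives -147/128
G(RRBBBRBBRB) = { -2; -3/2; -5/4; -19/16; -37/32; -147/128 | -73/64; -9/8; -1; 0 } gives -293/256
G(RRBBBRBBRBB) = { -2; -3/2; -5/4; -19/16; -37/32; -147/128; -293/256 | -73/64; -9/8; -1; 0 } gives -585/512
G(RRBBBRBBRBBR) = { -2; -3/2; -5/4; -19/16; -37/32; -147/128; -293/256 | -585/512; -73/64; -9/8; -1; 0 } gives -1171/1024
G(RRBBBRBBRBBRR) = { -2; -3/2; -5/4; -19/16; -37/32; -147/128; -293/256 | -1171/1024; -585/512; -73/64; -9/8; -1; 0 } gives -2343/2048
G(RRBBBRBBRBBRRR) = { -2; -3/2; -5/4; -19/16; -37/32; -147/128; -293/256 | -2343/2048; -1171/1024; -585/512; -73/64; -9/8; -1; 0 } gives -4687/4096
G(RRBBBRBBRBBRRRB) = { -2; -3/2; -5/4; -19/16; -37/32; -147/128; -293/256; -4687/4096 | -2343/2048; -1171/1024; -585/512; -73/64; -9/8; -1; 0 } gives -9373/8192

-9373/8192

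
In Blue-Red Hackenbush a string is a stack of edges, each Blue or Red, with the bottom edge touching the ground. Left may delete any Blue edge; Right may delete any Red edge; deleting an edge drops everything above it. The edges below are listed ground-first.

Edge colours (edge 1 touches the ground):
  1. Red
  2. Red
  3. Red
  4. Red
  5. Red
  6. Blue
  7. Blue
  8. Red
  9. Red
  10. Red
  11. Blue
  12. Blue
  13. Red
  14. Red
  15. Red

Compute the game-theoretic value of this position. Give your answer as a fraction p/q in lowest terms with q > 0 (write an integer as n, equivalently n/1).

-4559/1024

Prefix values for Red Red Red Red Red Blue Blue Red Red Red Blue Blue Red Red Red via {L|R} + simplicity:
value(R) = { ∅ | 0 } ⇒ -1
value(RR) = { ∅ | -1, 0 } ⇒ -2
value(RRR) = { ∅ | -2, -1, 0 } ⇒ -3
value(RRRR) = { ∅ | -3, -2, -1, 0 } ⇒ -4
value(RRRRR) = { ∅ | -4, -3, -2, -1, 0 } ⇒ -5
value(RRRRRB) = { -5 | -4, -3, -2, -1, 0 } ⇒ -9/2
value(RRRRRBB) = { -5, -9/2 | -4, -3, -2, -1, 0 } ⇒ -17/4
value(RRRRRBBR) = { -5, -9/2 | -17/4, -4, -3, -2, -1, 0 } ⇒ -35/8
value(RRRRRBBRR) = { -5, -9/2 | -35/8, -17/4, -4, -3, -2, -1, 0 } ⇒ -71/16
value(RRRRRBBRRR) = { -5, -9/2 | -71/16, -35/8, -17/4, -4, -3, -2, -1, 0 } ⇒ -143/32
value(RRRRRBBRRRB) = { -5, -9/2, -143/32 | -71/16, -35/8, -17/4, -4, -3, -2, -1, 0 } ⇒ -285/64
value(RRRRRBBRRRBB) = { -5, -9/2, -143/32, -285/64 | -71/16, -35/8, -17/4, -4, -3, -2, -1, 0 } ⇒ -569/128
value(RRRRRBBRRRBBR) = { -5, -9/2, -143/32, -285/64 | -569/128, -71/16, -35/8, -17/4, -4, -3, -2, -1, 0 } ⇒ -1139/256
value(RRRRRBBRRRBBRR) = { -5, -9/2, -143/32, -285/64 | -1139/256, -569/128, -71/16, -35/8, -17/4, -4, -3, -2, -1, 0 } ⇒ -2279/512
value(RRRRRBBRRRBBRRR) = { -5, -9/2, -143/32, -285/64 | -2279/512, -1139/256, -569/128, -71/16, -35/8, -17/4, -4, -3, -2, -1, 0 } ⇒ -4559/1024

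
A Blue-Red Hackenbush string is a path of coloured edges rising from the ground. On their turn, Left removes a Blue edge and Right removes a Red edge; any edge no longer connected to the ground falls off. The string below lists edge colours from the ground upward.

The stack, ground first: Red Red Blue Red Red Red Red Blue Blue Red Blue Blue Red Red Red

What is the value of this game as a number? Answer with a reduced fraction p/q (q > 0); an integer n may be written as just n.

-15951/8192

Prefix values for Red Red Blue Red Red Red Red Blue Blue Red Blue Blue Red Red Red via {L|R} + simplicity:
v_1 [R]  L=[]  R=[0]  => -1
v_2 [RR]  L=[]  R=[-1, 0]  => -2
v_3 [RRB]  L=[-2]  R=[-1, 0]  => -3/2
v_4 [RRBR]  L=[-2]  R=[-3/2, -1, 0]  => -7/4
v_5 [RRBRR]  L=[-2]  R=[-7/4, -3/2, -1, 0]  => -15/8
v_6 [RRBRRR]  L=[-2]  R=[-15/8, -7/4, -3/2, -1, 0]  => -31/16
v_7 [RRBRRRR]  L=[-2]  R=[-31/16, -15/8, -7/4, -3/2, -1, 0]  => -63/32
v_8 [RRBRRRRB]  L=[-2, -63/32]  R=[-31/16, -15/8, -7/4, -3/2, -1, 0]  => -125/64
v_9 [RRBRRRRBB]  L=[-2, -63/32, -125/64]  R=[-31/16, -15/8, -7/4, -3/2, -1, 0]  => -249/128
v_10 [RRBRRRRBBR]  L=[-2, -63/32, -125/64]  R=[-249/128, -31/16, -15/8, -7/4, -3/2, -1, 0]  => -499/256
v_11 [RRBRRRRBBRB]  L=[-2, -63/32, -125/64, -499/256]  R=[-249/128, -31/16, -15/8, -7/4, -3/2, -1, 0]  => -997/512
v_12 [RRBRRRRBBRBB]  L=[-2, -63/32, -125/64, -499/256, -997/512]  R=[-249/128, -31/16, -15/8, -7/4, -3/2, -1, 0]  => -1993/1024
v_13 [RRBRRRRBBRBBR]  L=[-2, -63/32, -125/64, -499/256, -997/512]  R=[-1993/1024, -249/128, -31/16, -15/8, -7/4, -3/2, -1, 0]  => -3987/2048
v_14 [RRBRRRRBBRBBRR]  L=[-2, -63/32, -125/64, -499/256, -997/512]  R=[-3987/2048, -1993/1024, -249/128, -31/16, -15/8, -7/4, -3/2, -1, 0]  => -7975/4096
v_15 [RRBRRRRBBRBBRRR]  L=[-2, -63/32, -125/64, -499/256, -997/512]  R=[-7975/4096, -3987/2048, -1993/1024, -249/128, -31/16, -15/8, -7/4, -3/2, -1, 0]  => -15951/8192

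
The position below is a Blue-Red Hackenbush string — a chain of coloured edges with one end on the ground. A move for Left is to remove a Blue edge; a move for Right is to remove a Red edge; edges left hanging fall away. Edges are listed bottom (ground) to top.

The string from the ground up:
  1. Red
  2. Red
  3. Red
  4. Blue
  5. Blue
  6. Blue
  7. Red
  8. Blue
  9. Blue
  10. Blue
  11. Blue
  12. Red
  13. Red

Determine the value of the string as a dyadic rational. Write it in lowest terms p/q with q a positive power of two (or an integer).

-2183/1024

1 of 13 · R · max L −∞ · min R 0 ⇒ -1
2 of 13 · RR · max L −∞ · min R -1 ⇒ -2
3 of 13 · RRR · max L −∞ · min R -2 ⇒ -3
4 of 13 · RRRB · max L -3 · min R -2 ⇒ -5/2
5 of 13 · RRRBB · max L -5/2 · min R -2 ⇒ -9/4
6 of 13 · RRRBBB · max L -9/4 · min R -2 ⇒ -17/8
7 of 13 · RRRBBBR · max L -9/4 · min R -17/8 ⇒ -35/16
8 of 13 · RRRBBBRB · max L -35/16 · min R -17/8 ⇒ -69/32
9 of 13 · RRRBBBRBB · max L -69/32 · min R -17/8 ⇒ -137/64
10 of 13 · RRRBBBRBBB · max L -137/64 · min R -17/8 ⇒ -273/128
11 of 13 · RRRBBBRBBBB · max L -273/128 · min R -17/8 ⇒ -545/256
12 of 13 · RRRBBBRBBBBR · max L -273/128 · min R -545/256 ⇒ -1091/512
13 of 13 · RRRBBBRBBBBRR · max L -273/128 · min R -1091/512 ⇒ -2183/1024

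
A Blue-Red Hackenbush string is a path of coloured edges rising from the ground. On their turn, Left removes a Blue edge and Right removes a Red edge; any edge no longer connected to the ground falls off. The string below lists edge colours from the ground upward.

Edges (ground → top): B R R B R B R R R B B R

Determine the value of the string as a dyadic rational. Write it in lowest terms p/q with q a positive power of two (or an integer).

Recurse on prefixes of the 12-edge string B R R B R B R R R B B R:
v(B) = { 0 | — } so 1
v(BR) = { 0 | 1 } so 1/2
v(BRR) = { 0 | 1/2 1 } so 1/4
v(BRRB) = { 0 1/4 | 1/2 1 } so 3/8
v(BRRBR) = { 0 1/4 | 3/8 1/2 1 } so 5/16
v(BRRBRB) = { 0 1/4 5/16 | 3/8 1/2 1 } so 11/32
v(BRRBRBR) = { 0 1/4 5/16 | 11/32 3/8 1/2 1 } so 21/64
v(BRRBRBRR) = { 0 1/4 5/16 | 21/64 11/32 3/8 1/2 1 } so 41/128
v(BRRBRBRRR) = { 0 1/4 5/16 | 41/128 21/64 11/32 3/8 1/2 1 } so 81/256
v(BRRBRBRRRB) = { 0 1/4 5/16 81/256 | 41/128 21/64 11/32 3/8 1/2 1 } so 163/512
v(BRRBRBRRRBB) = { 0 1/4 5/16 81/256 163/512 | 41/128 21/64 11/32 3/8 1/2 1 } so 327/1024
v(BRRBRBRRRBBR) = { 0 1/4 5/16 81/256 163/512 | 327/1024 41/128 21/64 11/32 3/8 1/2 1 } so 653/2048

653/2048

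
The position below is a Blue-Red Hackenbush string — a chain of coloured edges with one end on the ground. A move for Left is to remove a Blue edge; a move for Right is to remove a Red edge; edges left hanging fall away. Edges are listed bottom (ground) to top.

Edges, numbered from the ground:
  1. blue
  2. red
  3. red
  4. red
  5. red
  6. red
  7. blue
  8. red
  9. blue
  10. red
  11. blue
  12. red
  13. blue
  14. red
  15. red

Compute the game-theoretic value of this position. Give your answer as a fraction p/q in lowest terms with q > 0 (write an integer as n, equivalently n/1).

edge 1 of 15 (blue): { 0 |  } — 1
edge 2 of 15 (red): { 0 | 1 } — 1/2
edge 3 of 15 (red): { 0 | 1/2; 1 } — 1/4
edge 4 of 15 (red): { 0 | 1/4; 1/2; 1 } — 1/8
edge 5 of 15 (red): { 0 | 1/8; 1/4; 1/2; 1 } — 1/16
edge 6 of 15 (red): { 0 | 1/16; 1/8; 1/4; 1/2; 1 } — 1/32
edge 7 of 15 (blue): { 0; 1/32 | 1/16; 1/8; 1/4; 1/2; 1 } — 3/64
edge 8 of 15 (red): { 0; 1/32 | 3/64; 1/16; 1/8; 1/4; 1/2; 1 } — 5/128
edge 9 of 15 (blue): { 0; 1/32; 5/128 | 3/64; 1/16; 1/8; 1/4; 1/2; 1 } — 11/256
edge 10 of 15 (red): { 0; 1/32; 5/128 | 11/256; 3/64; 1/16; 1/8; 1/4; 1/2; 1 } — 21/512
edge 11 of 15 (blue): { 0; 1/32; 5/128; 21/512 | 11/256; 3/64; 1/16; 1/8; 1/4; 1/2; 1 } — 43/1024
edge 12 of 15 (red): { 0; 1/32; 5/128; 21/512 | 43/1024; 11/256; 3/64; 1/16; 1/8; 1/4; 1/2; 1 } — 85/2048
edge 13 of 15 (blue): { 0; 1/32; 5/128; 21/512; 85/2048 | 43/1024; 11/256; 3/64; 1/16; 1/8; 1/4; 1/2; 1 } — 171/4096
edge 14 of 15 (red): { 0; 1/32; 5/128; 21/512; 85/2048 | 171/4096; 43/1024; 11/256; 3/64; 1/16; 1/8; 1/4; 1/2; 1 } — 341/8192
edge 15 of 15 (red): { 0; 1/32; 5/128; 21/512; 85/2048 | 341/8192; 171/4096; 43/1024; 11/256; 3/64; 1/16; 1/8; 1/4; 1/2; 1 } — 681/16384

681/16384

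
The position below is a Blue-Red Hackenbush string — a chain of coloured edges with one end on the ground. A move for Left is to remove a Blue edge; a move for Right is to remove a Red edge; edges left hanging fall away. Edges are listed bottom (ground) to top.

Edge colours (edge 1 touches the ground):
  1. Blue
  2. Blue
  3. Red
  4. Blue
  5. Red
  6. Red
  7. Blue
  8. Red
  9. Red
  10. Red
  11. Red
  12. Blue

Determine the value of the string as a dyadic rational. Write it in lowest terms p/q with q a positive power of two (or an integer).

Recurse on prefixes of the 12-edge string Blue Blue Red Blue Red Red Blue Red Red Red Red Blue:
val(B) = { 0 |  } → 1
val(BB) = { 0,1 |  } → 2
val(BBR) = { 0,1 | 2 } → 3/2
val(BBRB) = { 0,1,3/2 | 2 } → 7/4
val(BBRBR) = { 0,1,3/2 | 7/4,2 } → 13/8
val(BBRBRR) = { 0,1,3/2 | 13/8,7/4,2 } → 25/16
val(BBRBRRB) = { 0,1,3/2,25/16 | 13/8,7/4,2 } → 51/32
val(BBRBRRBR) = { 0,1,3/2,25/16 | 51/32,13/8,7/4,2 } → 101/64
val(BBRBRRBRR) = { 0,1,3/2,25/16 | 101/64,51/32,13/8,7/4,2 } → 201/128
val(BBRBRRBRRR) = { 0,1,3/2,25/16 | 201/128,101/64,51/32,13/8,7/4,2 } → 401/256
val(BBRBRRBRRRR) = { 0,1,3/2,25/16 | 401/256,201/128,101/64,51/32,13/8,7/4,2 } → 801/512
val(BBRBRRBRRRRB) = { 0,1,3/2,25/16,801/512 | 401/256,201/128,101/64,51/32,13/8,7/4,2 } → 1603/1024

1603/1024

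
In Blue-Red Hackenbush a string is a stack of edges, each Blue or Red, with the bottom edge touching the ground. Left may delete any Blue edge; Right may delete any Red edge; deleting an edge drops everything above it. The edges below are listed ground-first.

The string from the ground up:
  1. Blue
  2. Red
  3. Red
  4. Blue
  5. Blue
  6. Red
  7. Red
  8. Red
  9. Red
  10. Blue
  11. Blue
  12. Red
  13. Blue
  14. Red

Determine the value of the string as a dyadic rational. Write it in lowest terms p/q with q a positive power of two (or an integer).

3125/8192

g_1 [B]  L=[0]  R=[—]  -> 1
g_2 [BR]  L=[0]  R=[1]  -> 1/2
g_3 [BRR]  L=[0]  R=[1/2, 1]  -> 1/4
g_4 [BRRB]  L=[0, 1/4]  R=[1/2, 1]  -> 3/8
g_5 [BRRBB]  L=[0, 1/4, 3/8]  R=[1/2, 1]  -> 7/16
g_6 [BRRBBR]  L=[0, 1/4, 3/8]  R=[7/16, 1/2, 1]  -> 13/32
g_7 [BRRBBRR]  L=[0, 1/4, 3/8]  R=[13/32, 7/16, 1/2, 1]  -> 25/64
g_8 [BRRBBRRR]  L=[0, 1/4, 3/8]  R=[25/64, 13/32, 7/16, 1/2, 1]  -> 49/128
g_9 [BRRBBRRRR]  L=[0, 1/4, 3/8]  R=[49/128, 25/64, 13/32, 7/16, 1/2, 1]  -> 97/256
g_10 [BRRBBRRRRB]  L=[0, 1/4, 3/8, 97/256]  R=[49/128, 25/64, 13/32, 7/16, 1/2, 1]  -> 195/512
g_11 [BRRBBRRRRBB]  L=[0, 1/4, 3/8, 97/256, 195/512]  R=[49/128, 25/64, 13/32, 7/16, 1/2, 1]  -> 391/1024
g_12 [BRRBBRRRRBBR]  L=[0, 1/4, 3/8, 97/256, 195/512]  R=[391/1024, 49/128, 25/64, 13/32, 7/16, 1/2, 1]  -> 781/2048
g_13 [BRRBBRRRRBBRB]  L=[0, 1/4, 3/8, 97/256, 195/512, 781/2048]  R=[391/1024, 49/128, 25/64, 13/32, 7/16, 1/2, 1]  -> 1563/4096
g_14 [BRRBBRRRRBBRBR]  L=[0, 1/4, 3/8, 97/256, 195/512, 781/2048]  R=[1563/4096, 391/1024, 49/128, 25/64, 13/32, 7/16, 1/2, 1]  -> 3125/8192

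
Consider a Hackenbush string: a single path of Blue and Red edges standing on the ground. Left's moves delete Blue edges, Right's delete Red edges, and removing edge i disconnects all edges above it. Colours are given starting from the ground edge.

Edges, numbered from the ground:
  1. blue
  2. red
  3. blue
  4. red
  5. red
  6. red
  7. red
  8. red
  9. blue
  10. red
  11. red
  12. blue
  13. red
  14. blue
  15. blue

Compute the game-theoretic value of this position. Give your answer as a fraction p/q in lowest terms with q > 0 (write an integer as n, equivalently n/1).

Prefix values for blue red blue red red red red red blue red red blue red blue blue via {L|R} + simplicity:
b: Left { 0 }, Right { (no moves) } -> simplest 1
br: Left { 0 }, Right { 1 } -> simplest 1/2
brb: Left { 0,1/2 }, Right { 1 } -> simplest 3/4
brbr: Left { 0,1/2 }, Right { 3/4,1 } -> simplest 5/8
brbrr: Left { 0,1/2 }, Right { 5/8,3/4,1 } -> simplest 9/16
brbrrr: Left { 0,1/2 }, Right { 9/16,5/8,3/4,1 } -> simplest 17/32
brbrrrr: Left { 0,1/2 }, Right { 17/32,9/16,5/8,3/4,1 } -> simplest 33/64
brbrrrrr: Left { 0,1/2 }, Right { 33/64,17/32,9/16,5/8,3/4,1 } -> simplest 65/128
brbrrrrrb: Left { 0,1/2,65/128 }, Right { 33/64,17/32,9/16,5/8,3/4,1 } -> simplest 131/256
brbrrrrrbr: Left { 0,1/2,65/128 }, Right { 131/256,33/64,17/32,9/16,5/8,3/4,1 } -> simplest 261/512
brbrrrrrbrr: Left { 0,1/2,65/128 }, Right { 261/512,131/256,33/64,17/32,9/16,5/8,3/4,1 } -> simplest 521/1024
brbrrrrrbrrb: Left { 0,1/2,65/128,521/1024 }, Right { 261/512,131/256,33/64,17/32,9/16,5/8,3/4,1 } -> simplest 1043/2048
brbrrrrrbrrbr: Left { 0,1/2,65/128,521/1024 }, Right { 1043/2048,261/512,131/256,33/64,17/32,9/16,5/8,3/4,1 } -> simplest 2085/4096
brbrrrrrbrrbrb: Left { 0,1/2,65/128,521/1024,2085/4096 }, Right { 1043/2048,261/512,131/256,33/64,17/32,9/16,5/8,3/4,1 } -> simplest 4171/8192
brbrrrrrbrrbrbb: Left { 0,1/2,65/128,521/1024,2085/4096,4171/8192 }, Right { 1043/2048,261/512,131/256,33/64,17/32,9/16,5/8,3/4,1 } -> simplest 8343/16384

8343/16384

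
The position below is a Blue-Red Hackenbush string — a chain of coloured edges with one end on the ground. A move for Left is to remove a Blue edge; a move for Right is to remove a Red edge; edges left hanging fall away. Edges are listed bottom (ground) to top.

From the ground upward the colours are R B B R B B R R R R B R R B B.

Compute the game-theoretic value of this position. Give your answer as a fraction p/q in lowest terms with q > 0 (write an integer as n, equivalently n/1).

-5081/16384

Recurse on prefixes of the 15-edge string R B B R B B R R R R B R R B B:
step 1: add R to get R; options L={ — } R={ 0 } => -1
step 2: add B to get RB; options L={ -1 } R={ 0 } => -1/2
step 3: add B to get RBB; options L={ -1, -1/2 } R={ 0 } => -1/4
step 4: add R to get RBBR; options L={ -1, -1/2 } R={ -1/4, 0 } => -3/8
step 5: add B to get RBBRB; options L={ -1, -1/2, -3/8 } R={ -1/4, 0 } => -5/16
step 6: add B to get RBBRBB; options L={ -1, -1/2, -3/8, -5/16 } R={ -1/4, 0 } => -9/32
step 7: add R to get RBBRBBR; options L={ -1, -1/2, -3/8, -5/16 } R={ -9/32, -1/4, 0 } => -19/64
step 8: add R to get RBBRBBRR; options L={ -1, -1/2, -3/8, -5/16 } R={ -19/64, -9/32, -1/4, 0 } => -39/128
step 9: add R to get RBBRBBRRR; options L={ -1, -1/2, -3/8, -5/16 } R={ -39/128, -19/64, -9/32, -1/4, 0 } => -79/256
step 10: add R to get RBBRBBRRRR; options L={ -1, -1/2, -3/8, -5/16 } R={ -79/256, -39/128, -19/64, -9/32, -1/4, 0 } => -159/512
step 11: add B to get RBBRBBRRRRB; options L={ -1, -1/2, -3/8, -5/16, -159/512 } R={ -79/256, -39/128, -19/64, -9/32, -1/4, 0 } => -317/1024
step 12: add R to get RBBRBBRRRRBR; options L={ -1, -1/2, -3/8, -5/16, -159/512 } R={ -317/1024, -79/256, -39/128, -19/64, -9/32, -1/4, 0 } => -635/2048
step 13: add R to get RBBRBBRRRRBRR; options L={ -1, -1/2, -3/8, -5/16, -159/512 } R={ -635/2048, -317/1024, -79/256, -39/128, -19/64, -9/32, -1/4, 0 } => -1271/4096
step 14: add B to get RBBRBBRRRRBRRB; options L={ -1, -1/2, -3/8, -5/16, -159/512, -1271/4096 } R={ -635/2048, -317/1024, -79/256, -39/128, -19/64, -9/32, -1/4, 0 } => -2541/8192
step 15: add B to get RBBRBBRRRRBRRBB; options L={ -1, -1/2, -3/8, -5/16, -159/512, -1271/4096, -2541/8192 } R={ -635/2048, -317/1024, -79/256, -39/128, -19/64, -9/32, -1/4, 0 } => -5081/16384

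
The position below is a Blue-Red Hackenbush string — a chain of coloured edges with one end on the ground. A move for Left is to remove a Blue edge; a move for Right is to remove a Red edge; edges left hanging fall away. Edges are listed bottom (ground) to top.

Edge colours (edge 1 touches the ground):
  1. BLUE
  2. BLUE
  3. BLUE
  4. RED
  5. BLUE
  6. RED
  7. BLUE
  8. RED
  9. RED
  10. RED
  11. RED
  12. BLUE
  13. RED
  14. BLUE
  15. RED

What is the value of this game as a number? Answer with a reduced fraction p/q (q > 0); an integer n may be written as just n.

10773/4096

Recurse on prefixes of the 15-edge string BLUE BLUE BLUE RED BLUE RED BLUE RED RED RED RED BLUE RED BLUE RED:
1 of 15 · B · max L 0 · min R +∞ = 1
2 of 15 · BB · max L 1 · min R +∞ = 2
3 of 15 · BBB · max L 2 · min R +∞ = 3
4 of 15 · BBBR · max L 2 · min R 3 = 5/2
5 of 15 · BBBRB · max L 5/2 · min R 3 = 11/4
6 of 15 · BBBRBR · max L 5/2 · min R 11/4 = 21/8
7 of 15 · BBBRBRB · max L 21/8 · min R 11/4 = 43/16
8 of 15 · BBBRBRBR · max L 21/8 · min R 43/16 = 85/32
9 of 15 · BBBRBRBRR · max L 21/8 · min R 85/32 = 169/64
10 of 15 · BBBRBRBRRR · max L 21/8 · min R 169/64 = 337/128
11 of 15 · BBBRBRBRRRR · max L 21/8 · min R 337/128 = 673/256
12 of 15 · BBBRBRBRRRRB · max L 673/256 · min R 337/128 = 1347/512
13 of 15 · BBBRBRBRRRRBR · max L 673/256 · min R 1347/512 = 2693/1024
14 of 15 · BBBRBRBRRRRBRB · max L 2693/1024 · min R 1347/512 = 5387/2048
15 of 15 · BBBRBRBRRRRBRBR · max L 2693/1024 · min R 5387/2048 = 10773/4096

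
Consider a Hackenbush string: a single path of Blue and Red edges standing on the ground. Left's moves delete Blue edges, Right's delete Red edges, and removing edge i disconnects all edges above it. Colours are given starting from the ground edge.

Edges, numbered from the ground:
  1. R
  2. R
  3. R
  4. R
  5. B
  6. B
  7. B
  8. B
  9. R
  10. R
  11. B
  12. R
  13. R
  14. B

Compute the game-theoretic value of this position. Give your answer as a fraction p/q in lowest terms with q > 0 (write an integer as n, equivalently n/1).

-3181/1024

Build G(s[:k]) for k = 1..14, string s = R R R R B B B B R R B R R B.
step 1: add R to get R; options L={ — } R={ 0 } → -1
step 2: add R to get RR; options L={ — } R={ -1, 0 } → -2
step 3: add R to get RRR; options L={ — } R={ -2, -1, 0 } → -3
step 4: add R to get RRRR; options L={ — } R={ -3, -2, -1, 0 } → -4
step 5: add B to get RRRRB; options L={ -4 } R={ -3, -2, -1, 0 } → -7/2
step 6: add B to get RRRRBB; options L={ -4, -7/2 } R={ -3, -2, -1, 0 } → -13/4
step 7: add B to get RRRRBBB; options L={ -4, -7/2, -13/4 } R={ -3, -2, -1, 0 } → -25/8
step 8: add B to get RRRRBBBB; options L={ -4, -7/2, -13/4, -25/8 } R={ -3, -2, -1, 0 } → -49/16
step 9: add R to get RRRRBBBBR; options L={ -4, -7/2, -13/4, -25/8 } R={ -49/16, -3, -2, -1, 0 } → -99/32
step 10: add R to get RRRRBBBBRR; options L={ -4, -7/2, -13/4, -25/8 } R={ -99/32, -49/16, -3, -2, -1, 0 } → -199/64
step 11: add B to get RRRRBBBBRRB; options L={ -4, -7/2, -13/4, -25/8, -199/64 } R={ -99/32, -49/16, -3, -2, -1, 0 } → -397/128
step 12: add R to get RRRRBBBBRRBR; options L={ -4, -7/2, -13/4, -25/8, -199/64 } R={ -397/128, -99/32, -49/16, -3, -2, -1, 0 } → -795/256
step 13: add R to get RRRRBBBBRRBRR; options L={ -4, -7/2, -13/4, -25/8, -199/64 } R={ -795/256, -397/128, -99/32, -49/16, -3, -2, -1, 0 } → -1591/512
step 14: add B to get RRRRBBBBRRBRRB; options L={ -4, -7/2, -13/4, -25/8, -199/64, -1591/512 } R={ -795/256, -397/128, -99/32, -49/16, -3, -2, -1, 0 } → -3181/1024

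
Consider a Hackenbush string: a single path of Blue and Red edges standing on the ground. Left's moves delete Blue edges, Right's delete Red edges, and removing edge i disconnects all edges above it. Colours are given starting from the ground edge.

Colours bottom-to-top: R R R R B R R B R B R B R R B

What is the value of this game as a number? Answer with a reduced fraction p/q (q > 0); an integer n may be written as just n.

Prefix values for R R R R B R R B R B R B R R B via {L|R} + simplicity:
edge 1 of 15 (R): { none | 0 } gives -1
edge 2 of 15 (R): { none | -1; 0 } gives -2
edge 3 of 15 (R): { none | -2; -1; 0 } gives -3
edge 4 of 15 (R): { none | -3; -2; -1; 0 } gives -4
edge 5 of 15 (B): { -4 | -3; -2; -1; 0 } gives -7/2
edge 6 of 15 (R): { -4 | -7/2; -3; -2; -1; 0 } gives -15/4
edge 7 of 15 (R): { -4 | -15/4; -7/2; -3; -2; -1; 0 } gives -31/8
edge 8 of 15 (B): { -4; -31/8 | -15/4; -7/2; -3; -2; -1; 0 } gives -61/16
edge 9 of 15 (R): { -4; -31/8 | -61/16; -15/4; -7/2; -3; -2; -1; 0 } gives -123/32
edge 10 of 15 (B): { -4; -31/8; -123/32 | -61/16; -15/4; -7/2; -3; -2; -1; 0 } gives -245/64
edge 11 of 15 (R): { -4; -31/8; -123/32 | -245/64; -61/16; -15/4; -7/2; -3; -2; -1; 0 } gives -491/128
edge 12 of 15 (B): { -4; -31/8; -123/32; -491/128 | -245/64; -61/16; -15/4; -7/2; -3; -2; -1; 0 } gives -981/256
edge 13 of 15 (R): { -4; -31/8; -123/32; -491/128 | -981/256; -245/64; -61/16; -15/4; -7/2; -3; -2; -1; 0 } gives -1963/512
edge 14 of 15 (R): { -4; -31/8; -123/32; -491/128 | -1963/512; -981/256; -245/64; -61/16; -15/4; -7/2; -3; -2; -1; 0 } gives -3927/1024
edge 15 of 15 (B): { -4; -31/8; -123/32; -491/128; -3927/1024 | -1963/512; -981/256; -245/64; -61/16; -15/4; -7/2; -3; -2; -1; 0 } gives -7853/2048

-7853/2048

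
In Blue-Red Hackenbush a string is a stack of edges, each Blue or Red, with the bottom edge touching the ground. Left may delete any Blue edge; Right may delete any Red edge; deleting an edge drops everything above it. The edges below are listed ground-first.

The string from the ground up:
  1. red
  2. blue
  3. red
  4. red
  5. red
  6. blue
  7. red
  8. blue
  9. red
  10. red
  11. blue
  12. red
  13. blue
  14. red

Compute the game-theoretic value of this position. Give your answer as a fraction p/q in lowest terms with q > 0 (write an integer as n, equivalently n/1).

-7531/8192

g_1 [r]  L=[—]  R=[0]  — -1
g_2 [rb]  L=[-1]  R=[0]  — -1/2
g_3 [rbr]  L=[-1]  R=[-1/2 0]  — -3/4
g_4 [rbrr]  L=[-1]  R=[-3/4 -1/2 0]  — -7/8
g_5 [rbrrr]  L=[-1]  R=[-7/8 -3/4 -1/2 0]  — -15/16
g_6 [rbrrrb]  L=[-1 -15/16]  R=[-7/8 -3/4 -1/2 0]  — -29/32
g_7 [rbrrrbr]  L=[-1 -15/16]  R=[-29/32 -7/8 -3/4 -1/2 0]  — -59/64
g_8 [rbrrrbrb]  L=[-1 -15/16 -59/64]  R=[-29/32 -7/8 -3/4 -1/2 0]  — -117/128
g_9 [rbrrrbrbr]  L=[-1 -15/16 -59/64]  R=[-117/128 -29/32 -7/8 -3/4 -1/2 0]  — -235/256
g_10 [rbrrrbrbrr]  L=[-1 -15/16 -59/64]  R=[-235/256 -117/128 -29/32 -7/8 -3/4 -1/2 0]  — -471/512
g_11 [rbrrrbrbrrb]  L=[-1 -15/16 -59/64 -471/512]  R=[-235/256 -117/128 -29/32 -7/8 -3/4 -1/2 0]  — -941/1024
g_12 [rbrrrbrbrrbr]  L=[-1 -15/16 -59/64 -471/512]  R=[-941/1024 -235/256 -117/128 -29/32 -7/8 -3/4 -1/2 0]  — -1883/2048
g_13 [rbrrrbrbrrbrb]  L=[-1 -15/16 -59/64 -471/512 -1883/2048]  R=[-941/1024 -235/256 -117/128 -29/32 -7/8 -3/4 -1/2 0]  — -3765/4096
g_14 [rbrrrbrbrrbrbr]  L=[-1 -15/16 -59/64 -471/512 -1883/2048]  R=[-3765/4096 -941/1024 -235/256 -117/128 -29/32 -7/8 -3/4 -1/2 0]  — -7531/8192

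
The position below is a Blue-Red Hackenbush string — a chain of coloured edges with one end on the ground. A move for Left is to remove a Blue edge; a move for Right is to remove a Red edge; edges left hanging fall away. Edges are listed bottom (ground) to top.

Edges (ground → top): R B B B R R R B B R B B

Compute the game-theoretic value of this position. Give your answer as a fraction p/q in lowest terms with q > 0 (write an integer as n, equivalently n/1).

-457/2048

1 of 12 · R · max L −∞ · min R 0 — -1
2 of 12 · RB · max L -1 · min R 0 — -1/2
3 of 12 · RBB · max L -1/2 · min R 0 — -1/4
4 of 12 · RBBB · max L -1/4 · min R 0 — -1/8
5 of 12 · RBBBR · max L -1/4 · min R -1/8 — -3/16
6 of 12 · RBBBRR · max L -1/4 · min R -3/16 — -7/32
7 of 12 · RBBBRRR · max L -1/4 · min R -7/32 — -15/64
8 of 12 · RBBBRRRB · max L -15/64 · min R -7/32 — -29/128
9 of 12 · RBBBRRRBB · max L -29/128 · min R -7/32 — -57/256
10 of 12 · RBBBRRRBBR · max L -29/128 · min R -57/256 — -115/512
11 of 12 · RBBBRRRBBRB · max L -115/512 · min R -57/256 — -229/1024
12 of 12 · RBBBRRRBBRBB · max L -229/1024 · min R -57/256 — -457/2048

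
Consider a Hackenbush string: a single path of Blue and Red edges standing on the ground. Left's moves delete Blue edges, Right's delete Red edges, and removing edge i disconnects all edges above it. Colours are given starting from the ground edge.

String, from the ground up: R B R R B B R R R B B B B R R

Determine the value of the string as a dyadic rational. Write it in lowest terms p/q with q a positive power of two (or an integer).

-13191/16384

Prefix values for R B R R B B R R R B B B B R R via {L|R} + simplicity:
G_1 [R]  L=[—]  R=[0]  — -1
G_2 [RB]  L=[-1]  R=[0]  — -1/2
G_3 [RBR]  L=[-1]  R=[-1/2; 0]  — -3/4
G_4 [RBRR]  L=[-1]  R=[-3/4; -1/2; 0]  — -7/8
G_5 [RBRRB]  L=[-1; -7/8]  R=[-3/4; -1/2; 0]  — -13/16
G_6 [RBRRBB]  L=[-1; -7/8; -13/16]  R=[-3/4; -1/2; 0]  — -25/32
G_7 [RBRRBBR]  L=[-1; -7/8; -13/16]  R=[-25/32; -3/4; -1/2; 0]  — -51/64
G_8 [RBRRBBRR]  L=[-1; -7/8; -13/16]  R=[-51/64; -25/32; -3/4; -1/2; 0]  — -103/128
G_9 [RBRRBBRRR]  L=[-1; -7/8; -13/16]  R=[-103/128; -51/64; -25/32; -3/4; -1/2; 0]  — -207/256
G_10 [RBRRBBRRRB]  L=[-1; -7/8; -13/16; -207/256]  R=[-103/128; -51/64; -25/32; -3/4; -1/2; 0]  — -413/512
G_11 [RBRRBBRRRBB]  L=[-1; -7/8; -13/16; -207/256; -413/512]  R=[-103/128; -51/64; -25/32; -3/4; -1/2; 0]  — -825/1024
G_12 [RBRRBBRRRBBB]  L=[-1; -7/8; -13/16; -207/256; -413/512; -825/1024]  R=[-103/128; -51/64; -25/32; -3/4; -1/2; 0]  — -1649/2048
G_13 [RBRRBBRRRBBBB]  L=[-1; -7/8; -13/16; -207/256; -413/512; -825/1024; -1649/2048]  R=[-103/128; -51/64; -25/32; -3/4; -1/2; 0]  — -3297/4096
G_14 [RBRRBBRRRBBBBR]  L=[-1; -7/8; -13/16; -207/256; -413/512; -825/1024; -1649/2048]  R=[-3297/4096; -103/128; -51/64; -25/32; -3/4; -1/2; 0]  — -6595/8192
G_15 [RBRRBBRRRBBBBRR]  L=[-1; -7/8; -13/16; -207/256; -413/512; -825/1024; -1649/2048]  R=[-6595/8192; -3297/4096; -103/128; -51/64; -25/32; -3/4; -1/2; 0]  — -13191/16384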